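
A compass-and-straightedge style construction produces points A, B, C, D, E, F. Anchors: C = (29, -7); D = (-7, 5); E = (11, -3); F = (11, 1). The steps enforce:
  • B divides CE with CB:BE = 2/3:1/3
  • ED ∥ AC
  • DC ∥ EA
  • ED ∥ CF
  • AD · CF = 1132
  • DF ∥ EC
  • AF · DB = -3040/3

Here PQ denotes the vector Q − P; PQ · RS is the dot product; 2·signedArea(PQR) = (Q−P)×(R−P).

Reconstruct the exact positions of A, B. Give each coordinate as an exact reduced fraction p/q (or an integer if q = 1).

A = (47, -15)
B = (17, -13/3)

1. A_x = 47  [ED ∥ AC ∩ DC ∥ EA]
2. A_y = -15  [ED ∥ AC ∩ DC ∥ EA]
   → A = (47, -15)
3. B_x = 17  [B divides CE with CB:BE = 2/3:1/3]
4. B_y = -13/3  [B divides CE with CB:BE = 2/3:1/3]
   → B = (17, -13/3)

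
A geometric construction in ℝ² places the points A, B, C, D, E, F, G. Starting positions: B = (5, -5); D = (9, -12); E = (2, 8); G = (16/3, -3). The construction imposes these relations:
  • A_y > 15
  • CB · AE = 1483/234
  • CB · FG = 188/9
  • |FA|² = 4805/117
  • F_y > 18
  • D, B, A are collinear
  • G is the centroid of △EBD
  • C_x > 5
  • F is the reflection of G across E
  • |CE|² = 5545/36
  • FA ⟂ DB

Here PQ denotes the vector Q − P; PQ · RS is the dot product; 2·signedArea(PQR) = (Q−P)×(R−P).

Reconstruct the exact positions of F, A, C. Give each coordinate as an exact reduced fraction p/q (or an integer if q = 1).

1. F_x = -4/3  [F is the reflection of G across E]
2. F_y = 19  [F is the reflection of G across E]
   → F = (-4/3, 19)
3. A_x = -269/39  [D, B, A are collinear ∩ FA ⟂ DB]
4. A_y = 617/39  [D, B, A are collinear ∩ FA ⟂ DB]
   → A = (-269/39, 617/39)
5. C_x = 31/6  [CB · AE = 1483/234 ∩ CB · FG = 188/9]
6. C_y = -4  [CB · AE = 1483/234 ∩ CB · FG = 188/9]
   → C = (31/6, -4)

A = (-269/39, 617/39)
C = (31/6, -4)
F = (-4/3, 19)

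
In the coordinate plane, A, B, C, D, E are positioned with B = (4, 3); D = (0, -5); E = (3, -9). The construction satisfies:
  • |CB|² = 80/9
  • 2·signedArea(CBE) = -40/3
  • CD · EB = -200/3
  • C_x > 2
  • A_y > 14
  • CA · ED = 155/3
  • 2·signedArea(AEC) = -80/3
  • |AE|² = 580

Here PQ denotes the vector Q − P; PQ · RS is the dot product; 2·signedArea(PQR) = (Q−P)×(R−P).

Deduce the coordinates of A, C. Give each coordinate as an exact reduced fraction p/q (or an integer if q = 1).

A = (5, 15)
C = (8/3, 1/3)

1. C_x = 8/3  [2·signedArea(CBE) = -40/3 ∩ CD · EB = -200/3]
2. C_y = 1/3  [2·signedArea(CBE) = -40/3 ∩ CD · EB = -200/3]
   → C = (8/3, 1/3)
3. A_x = 5  [2·signedArea(AEC) = -80/3 ∩ CA · ED = 155/3]
4. A_y = 15  [2·signedArea(AEC) = -80/3 ∩ CA · ED = 155/3]
   → A = (5, 15)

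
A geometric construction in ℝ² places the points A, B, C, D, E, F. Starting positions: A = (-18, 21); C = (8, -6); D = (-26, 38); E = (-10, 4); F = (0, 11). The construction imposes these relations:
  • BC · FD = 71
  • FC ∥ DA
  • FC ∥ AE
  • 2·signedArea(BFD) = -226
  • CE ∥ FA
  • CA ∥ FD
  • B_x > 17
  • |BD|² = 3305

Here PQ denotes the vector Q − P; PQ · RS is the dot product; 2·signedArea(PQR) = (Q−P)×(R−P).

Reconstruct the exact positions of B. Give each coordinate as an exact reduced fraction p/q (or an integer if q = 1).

B = (18, 1)

1. B_x = 18  [2·signedArea(BFD) = -226 ∩ BC · FD = 71]
2. B_y = 1  [2·signedArea(BFD) = -226 ∩ BC · FD = 71]
   → B = (18, 1)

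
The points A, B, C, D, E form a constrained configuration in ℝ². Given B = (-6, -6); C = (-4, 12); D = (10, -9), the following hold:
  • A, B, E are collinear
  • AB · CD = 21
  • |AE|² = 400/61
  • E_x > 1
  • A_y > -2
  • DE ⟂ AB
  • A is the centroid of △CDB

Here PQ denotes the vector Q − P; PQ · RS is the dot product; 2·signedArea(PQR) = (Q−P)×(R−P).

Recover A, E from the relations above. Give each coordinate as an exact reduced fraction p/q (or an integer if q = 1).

1. A_x = 0  [A is the centroid of △CDB]
2. A_y = -1  [A is the centroid of △CDB]
   → A = (0, -1)
3. E_x = 120/61  [A, B, E are collinear ∩ DE ⟂ AB]
4. E_y = 39/61  [A, B, E are collinear ∩ DE ⟂ AB]
   → E = (120/61, 39/61)

A = (0, -1)
E = (120/61, 39/61)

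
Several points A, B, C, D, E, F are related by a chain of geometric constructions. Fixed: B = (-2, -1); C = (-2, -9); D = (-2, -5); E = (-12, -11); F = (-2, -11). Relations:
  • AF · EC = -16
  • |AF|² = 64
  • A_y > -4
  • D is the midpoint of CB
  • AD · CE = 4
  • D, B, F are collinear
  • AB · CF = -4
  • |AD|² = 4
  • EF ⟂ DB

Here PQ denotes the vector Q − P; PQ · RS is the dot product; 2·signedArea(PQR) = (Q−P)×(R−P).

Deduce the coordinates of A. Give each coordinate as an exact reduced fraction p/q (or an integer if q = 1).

A = (-2, -3)

1. A_x = -2  [AF · EC = -16 ∩ AB · CF = -4]
2. A_y = -3  [AF · EC = -16 ∩ AB · CF = -4]
   → A = (-2, -3)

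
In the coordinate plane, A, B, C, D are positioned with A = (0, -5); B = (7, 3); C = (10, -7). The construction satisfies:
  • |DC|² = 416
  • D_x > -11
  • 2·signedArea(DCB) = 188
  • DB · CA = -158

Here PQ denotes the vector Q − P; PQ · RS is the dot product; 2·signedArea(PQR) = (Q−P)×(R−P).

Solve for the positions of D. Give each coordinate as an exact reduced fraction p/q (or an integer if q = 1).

1. D_x = -10  [2·signedArea(DCB) = 188 ∩ DB · CA = -158]
2. D_y = -3  [2·signedArea(DCB) = 188 ∩ DB · CA = -158]
   → D = (-10, -3)

D = (-10, -3)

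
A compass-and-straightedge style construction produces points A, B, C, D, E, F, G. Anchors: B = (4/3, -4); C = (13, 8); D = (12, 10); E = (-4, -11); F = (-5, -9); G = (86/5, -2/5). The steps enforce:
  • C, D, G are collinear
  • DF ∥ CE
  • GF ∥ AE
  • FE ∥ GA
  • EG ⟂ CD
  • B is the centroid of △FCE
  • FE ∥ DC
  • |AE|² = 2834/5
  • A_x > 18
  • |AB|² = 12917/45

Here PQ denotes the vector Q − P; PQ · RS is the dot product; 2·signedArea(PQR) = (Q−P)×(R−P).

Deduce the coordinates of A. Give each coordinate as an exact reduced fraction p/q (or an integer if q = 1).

A = (91/5, -12/5)

1. A_x = 91/5  [GF ∥ AE ∩ FE ∥ GA]
2. A_y = -12/5  [GF ∥ AE ∩ FE ∥ GA]
   → A = (91/5, -12/5)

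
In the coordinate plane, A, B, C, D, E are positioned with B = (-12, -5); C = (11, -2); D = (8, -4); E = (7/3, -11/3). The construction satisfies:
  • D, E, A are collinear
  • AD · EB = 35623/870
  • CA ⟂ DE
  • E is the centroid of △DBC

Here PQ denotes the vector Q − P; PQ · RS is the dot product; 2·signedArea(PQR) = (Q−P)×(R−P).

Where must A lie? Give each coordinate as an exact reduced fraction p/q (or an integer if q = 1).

1. A_x = 3153/290  [D, E, A are collinear ∩ CA ⟂ DE]
2. A_y = -1209/290  [D, E, A are collinear ∩ CA ⟂ DE]
   → A = (3153/290, -1209/290)

A = (3153/290, -1209/290)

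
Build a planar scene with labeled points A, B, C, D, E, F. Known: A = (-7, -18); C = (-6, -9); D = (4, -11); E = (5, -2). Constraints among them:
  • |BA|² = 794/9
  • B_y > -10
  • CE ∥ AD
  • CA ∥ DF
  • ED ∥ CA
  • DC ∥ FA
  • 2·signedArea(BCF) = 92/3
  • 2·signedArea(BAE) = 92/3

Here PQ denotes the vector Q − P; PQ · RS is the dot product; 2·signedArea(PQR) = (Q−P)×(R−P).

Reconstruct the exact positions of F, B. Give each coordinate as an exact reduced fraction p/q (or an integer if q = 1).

B = (-8/3, -29/3)
F = (3, -20)

1. F_x = 3  [DC ∥ FA ∩ CA ∥ DF]
2. F_y = -20  [DC ∥ FA ∩ CA ∥ DF]
   → F = (3, -20)
3. B_x = -8/3  [2·signedArea(BCF) = 92/3 ∩ 2·signedArea(BAE) = 92/3]
4. B_y = -29/3  [2·signedArea(BCF) = 92/3 ∩ 2·signedArea(BAE) = 92/3]
   → B = (-8/3, -29/3)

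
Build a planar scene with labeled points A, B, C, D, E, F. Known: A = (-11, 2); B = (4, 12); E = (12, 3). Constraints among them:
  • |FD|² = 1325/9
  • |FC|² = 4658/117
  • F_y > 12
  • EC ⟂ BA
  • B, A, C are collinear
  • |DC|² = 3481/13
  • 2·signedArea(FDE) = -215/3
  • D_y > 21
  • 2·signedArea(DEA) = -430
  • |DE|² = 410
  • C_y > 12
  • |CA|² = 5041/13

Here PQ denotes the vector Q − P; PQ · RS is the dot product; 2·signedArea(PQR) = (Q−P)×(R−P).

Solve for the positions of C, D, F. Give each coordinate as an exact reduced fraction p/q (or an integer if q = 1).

1. C_x = 70/13  [B, A, C are collinear ∩ EC ⟂ BA]
2. C_y = 168/13  [B, A, C are collinear ∩ EC ⟂ BA]
   → C = (70/13, 168/13)
3. D_x = 19  [line 1·x + -23·y + 487 = 0 ∩ |DC|² = 3481/13]
4. D_y = 22  [line 1·x + -23·y + 487 = 0 ∩ |DC|² = 3481/13]
   → D = (19, 22)
5. F_x = 35/3  [line 19·x + -7·y + -406/3 = 0 ∩ |FC|² = 4658/117]
6. F_y = 37/3  [line 19·x + -7·y + -406/3 = 0 ∩ |FC|² = 4658/117]
   → F = (35/3, 37/3)

C = (70/13, 168/13)
D = (19, 22)
F = (35/3, 37/3)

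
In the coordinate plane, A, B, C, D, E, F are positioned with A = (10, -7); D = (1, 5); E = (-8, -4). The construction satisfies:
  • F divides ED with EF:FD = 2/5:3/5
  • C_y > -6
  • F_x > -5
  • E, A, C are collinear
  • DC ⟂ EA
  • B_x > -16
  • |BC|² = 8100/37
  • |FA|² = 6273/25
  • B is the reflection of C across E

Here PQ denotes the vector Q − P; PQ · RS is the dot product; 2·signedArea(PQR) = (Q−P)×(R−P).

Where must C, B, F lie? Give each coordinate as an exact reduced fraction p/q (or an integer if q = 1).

B = (-566/37, -103/37)
C = (-26/37, -193/37)
F = (-22/5, -2/5)

1. C_x = -26/37  [E, A, C are collinear ∩ DC ⟂ EA]
2. C_y = -193/37  [E, A, C are collinear ∩ DC ⟂ EA]
   → C = (-26/37, -193/37)
3. B_x = -566/37  [B is the reflection of C across E]
4. B_y = -103/37  [B is the reflection of C across E]
   → B = (-566/37, -103/37)
5. F_x = -22/5  [F divides ED with EF:FD = 2/5:3/5]
6. F_y = -2/5  [F divides ED with EF:FD = 2/5:3/5]
   → F = (-22/5, -2/5)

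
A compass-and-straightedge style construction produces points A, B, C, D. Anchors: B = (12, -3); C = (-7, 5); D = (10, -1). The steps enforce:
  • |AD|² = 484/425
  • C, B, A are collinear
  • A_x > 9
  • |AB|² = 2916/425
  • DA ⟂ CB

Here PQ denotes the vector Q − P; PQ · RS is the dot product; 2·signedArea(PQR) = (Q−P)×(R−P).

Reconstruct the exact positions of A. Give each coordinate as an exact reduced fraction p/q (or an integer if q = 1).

A = (4074/425, -843/425)

1. A_x = 4074/425  [C, B, A are collinear ∩ DA ⟂ CB]
2. A_y = -843/425  [C, B, A are collinear ∩ DA ⟂ CB]
   → A = (4074/425, -843/425)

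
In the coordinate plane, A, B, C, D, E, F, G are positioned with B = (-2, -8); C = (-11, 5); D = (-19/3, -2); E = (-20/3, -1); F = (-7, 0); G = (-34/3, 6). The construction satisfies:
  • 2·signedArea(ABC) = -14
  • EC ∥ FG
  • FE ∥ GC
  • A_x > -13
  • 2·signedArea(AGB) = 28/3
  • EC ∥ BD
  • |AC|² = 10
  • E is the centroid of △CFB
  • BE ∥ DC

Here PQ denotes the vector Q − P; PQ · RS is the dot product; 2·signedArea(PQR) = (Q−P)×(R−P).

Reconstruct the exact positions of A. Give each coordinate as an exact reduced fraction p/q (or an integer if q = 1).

1. A_x = -12  [2·signedArea(AGB) = 28/3 ∩ 2·signedArea(ABC) = -14]
2. A_y = 8  [2·signedArea(AGB) = 28/3 ∩ 2·signedArea(ABC) = -14]
   → A = (-12, 8)

A = (-12, 8)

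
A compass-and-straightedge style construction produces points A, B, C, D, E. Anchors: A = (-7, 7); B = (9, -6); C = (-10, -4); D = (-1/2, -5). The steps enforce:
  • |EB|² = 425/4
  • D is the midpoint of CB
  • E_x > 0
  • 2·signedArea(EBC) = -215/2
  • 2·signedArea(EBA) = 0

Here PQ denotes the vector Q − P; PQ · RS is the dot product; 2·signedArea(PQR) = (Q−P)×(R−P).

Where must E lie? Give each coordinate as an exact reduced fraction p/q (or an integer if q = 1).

1. E_x = 1  [2·signedArea(EBA) = 0 ∩ 2·signedArea(EBC) = -215/2]
2. E_y = 1/2  [2·signedArea(EBA) = 0 ∩ 2·signedArea(EBC) = -215/2]
   → E = (1, 1/2)

E = (1, 1/2)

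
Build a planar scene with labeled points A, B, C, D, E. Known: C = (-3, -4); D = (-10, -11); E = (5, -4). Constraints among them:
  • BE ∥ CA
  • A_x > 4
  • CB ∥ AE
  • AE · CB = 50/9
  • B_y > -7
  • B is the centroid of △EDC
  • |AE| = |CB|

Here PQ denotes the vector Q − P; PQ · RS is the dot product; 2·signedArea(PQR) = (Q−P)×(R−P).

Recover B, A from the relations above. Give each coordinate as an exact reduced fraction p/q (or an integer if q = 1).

A = (14/3, -5/3)
B = (-8/3, -19/3)

1. B_x = -8/3  [B is the centroid of △EDC]
2. B_y = -19/3  [B is the centroid of △EDC]
   → B = (-8/3, -19/3)
3. A_x = 14/3  [CB ∥ AE ∩ BE ∥ CA]
4. A_y = -5/3  [CB ∥ AE ∩ BE ∥ CA]
   → A = (14/3, -5/3)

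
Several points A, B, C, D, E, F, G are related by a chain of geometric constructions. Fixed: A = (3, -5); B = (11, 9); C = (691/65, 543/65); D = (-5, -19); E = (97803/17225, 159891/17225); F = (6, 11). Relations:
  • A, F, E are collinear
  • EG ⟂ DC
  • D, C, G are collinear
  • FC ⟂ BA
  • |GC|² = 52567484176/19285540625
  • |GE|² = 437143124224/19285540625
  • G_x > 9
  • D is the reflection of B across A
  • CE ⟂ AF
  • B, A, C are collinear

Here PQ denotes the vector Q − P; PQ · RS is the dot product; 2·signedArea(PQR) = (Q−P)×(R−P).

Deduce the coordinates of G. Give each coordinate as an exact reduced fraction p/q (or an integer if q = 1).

1. G_x = 10985371/1119625  [D, C, G are collinear ∩ EG ⟂ DC]
2. G_y = 7748243/1119625  [D, C, G are collinear ∩ EG ⟂ DC]
   → G = (10985371/1119625, 7748243/1119625)

G = (10985371/1119625, 7748243/1119625)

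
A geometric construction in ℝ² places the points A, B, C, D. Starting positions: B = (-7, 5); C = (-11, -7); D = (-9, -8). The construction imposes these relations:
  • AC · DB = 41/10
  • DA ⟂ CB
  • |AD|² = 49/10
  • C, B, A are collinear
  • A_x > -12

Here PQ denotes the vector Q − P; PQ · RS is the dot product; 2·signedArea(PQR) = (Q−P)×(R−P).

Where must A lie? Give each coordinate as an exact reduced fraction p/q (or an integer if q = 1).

A = (-111/10, -73/10)

1. A_x = -111/10  [C, B, A are collinear ∩ DA ⟂ CB]
2. A_y = -73/10  [C, B, A are collinear ∩ DA ⟂ CB]
   → A = (-111/10, -73/10)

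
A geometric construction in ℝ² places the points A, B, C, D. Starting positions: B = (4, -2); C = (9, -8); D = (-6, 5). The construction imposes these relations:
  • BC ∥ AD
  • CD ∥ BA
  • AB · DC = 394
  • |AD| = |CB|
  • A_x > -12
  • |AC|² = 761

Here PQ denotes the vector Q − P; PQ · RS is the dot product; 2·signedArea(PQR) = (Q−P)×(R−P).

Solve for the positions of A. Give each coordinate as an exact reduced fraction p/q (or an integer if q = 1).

1. A_x = -11  [BC ∥ AD ∩ CD ∥ BA]
2. A_y = 11  [BC ∥ AD ∩ CD ∥ BA]
   → A = (-11, 11)

A = (-11, 11)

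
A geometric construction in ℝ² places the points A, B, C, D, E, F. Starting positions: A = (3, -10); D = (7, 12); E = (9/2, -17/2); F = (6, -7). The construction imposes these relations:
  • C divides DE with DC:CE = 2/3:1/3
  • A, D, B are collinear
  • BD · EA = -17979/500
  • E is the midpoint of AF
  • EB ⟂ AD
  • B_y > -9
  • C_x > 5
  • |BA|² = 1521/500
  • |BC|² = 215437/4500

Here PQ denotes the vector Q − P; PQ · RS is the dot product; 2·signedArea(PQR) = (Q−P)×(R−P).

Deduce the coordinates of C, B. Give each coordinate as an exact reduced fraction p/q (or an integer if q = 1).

B = (414/125, -2071/250)
C = (16/3, -5/3)

1. C_x = 16/3  [C divides DE with DC:CE = 2/3:1/3]
2. C_y = -5/3  [C divides DE with DC:CE = 2/3:1/3]
   → C = (16/3, -5/3)
3. B_x = 414/125  [A, D, B are collinear ∩ EB ⟂ AD]
4. B_y = -2071/250  [A, D, B are collinear ∩ EB ⟂ AD]
   → B = (414/125, -2071/250)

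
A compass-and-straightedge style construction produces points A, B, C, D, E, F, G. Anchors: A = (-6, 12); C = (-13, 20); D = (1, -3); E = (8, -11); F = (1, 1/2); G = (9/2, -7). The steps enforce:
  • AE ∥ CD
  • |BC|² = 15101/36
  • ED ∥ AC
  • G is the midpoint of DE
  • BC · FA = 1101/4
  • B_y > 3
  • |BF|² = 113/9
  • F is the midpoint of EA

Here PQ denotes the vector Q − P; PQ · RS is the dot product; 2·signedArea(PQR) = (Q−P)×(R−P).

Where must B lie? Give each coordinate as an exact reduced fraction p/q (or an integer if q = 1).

B = (-4/3, 19/6)

1. B_x = -4/3  [line 7·x + -23/2·y + 183/4 = 0 ∩ |BC|² = 15101/36]
2. B_y = 19/6  [line 7·x + -23/2·y + 183/4 = 0 ∩ |BC|² = 15101/36]
   → B = (-4/3, 19/6)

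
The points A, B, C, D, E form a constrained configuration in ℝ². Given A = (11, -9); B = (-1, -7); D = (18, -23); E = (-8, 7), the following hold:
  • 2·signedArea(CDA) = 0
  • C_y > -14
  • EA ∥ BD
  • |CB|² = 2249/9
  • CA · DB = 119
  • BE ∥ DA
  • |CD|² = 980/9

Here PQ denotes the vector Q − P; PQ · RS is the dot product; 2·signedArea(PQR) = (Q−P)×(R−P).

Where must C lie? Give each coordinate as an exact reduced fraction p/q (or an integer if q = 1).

1. C_x = 40/3  [2·signedArea(CDA) = 0 ∩ CA · DB = 119]
2. C_y = -41/3  [2·signedArea(CDA) = 0 ∩ CA · DB = 119]
   → C = (40/3, -41/3)

C = (40/3, -41/3)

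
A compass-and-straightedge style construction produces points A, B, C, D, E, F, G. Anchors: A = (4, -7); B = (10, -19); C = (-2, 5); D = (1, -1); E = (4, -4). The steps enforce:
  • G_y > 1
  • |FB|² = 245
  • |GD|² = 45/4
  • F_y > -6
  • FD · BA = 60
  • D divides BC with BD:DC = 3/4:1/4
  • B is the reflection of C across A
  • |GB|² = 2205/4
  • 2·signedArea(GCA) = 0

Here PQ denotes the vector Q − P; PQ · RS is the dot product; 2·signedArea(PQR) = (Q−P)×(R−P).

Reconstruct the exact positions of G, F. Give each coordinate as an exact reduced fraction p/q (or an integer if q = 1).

F = (3, -5)
G = (-1/2, 2)

1. G_x = -1/2  [line 12·x + 6·y + -6 = 0 ∩ |GD|² = 45/4]
2. G_y = 2  [line 12·x + 6·y + -6 = 0 ∩ |GD|² = 45/4]
   → G = (-1/2, 2)
3. F_x = 3  [line 6·x + -12·y + -78 = 0 ∩ |FB|² = 245]
4. F_y = -5  [line 6·x + -12·y + -78 = 0 ∩ |FB|² = 245]
   → F = (3, -5)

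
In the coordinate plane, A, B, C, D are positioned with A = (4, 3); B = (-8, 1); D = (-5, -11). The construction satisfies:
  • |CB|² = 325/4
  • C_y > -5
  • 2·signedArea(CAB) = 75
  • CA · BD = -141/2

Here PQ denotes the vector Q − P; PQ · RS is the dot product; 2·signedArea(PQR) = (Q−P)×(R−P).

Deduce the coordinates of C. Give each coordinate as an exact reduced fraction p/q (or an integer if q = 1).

C = (-1/2, -4)

1. C_x = -1/2  [2·signedArea(CAB) = 75 ∩ CA · BD = -141/2]
2. C_y = -4  [2·signedArea(CAB) = 75 ∩ CA · BD = -141/2]
   → C = (-1/2, -4)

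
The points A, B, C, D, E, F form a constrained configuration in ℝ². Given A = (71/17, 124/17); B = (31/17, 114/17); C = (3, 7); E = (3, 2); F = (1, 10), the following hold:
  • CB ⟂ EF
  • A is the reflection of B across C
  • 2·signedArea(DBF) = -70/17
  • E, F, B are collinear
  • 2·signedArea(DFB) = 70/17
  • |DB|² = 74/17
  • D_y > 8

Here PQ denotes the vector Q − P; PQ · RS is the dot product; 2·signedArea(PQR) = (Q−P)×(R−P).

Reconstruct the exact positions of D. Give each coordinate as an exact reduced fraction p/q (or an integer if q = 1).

1. D_x = 44/17  [line -56/17·x + -14/17·y + 266/17 = 0 ∩ |DB|² = 74/17]
2. D_y = 147/17  [line -56/17·x + -14/17·y + 266/17 = 0 ∩ |DB|² = 74/17]
   → D = (44/17, 147/17)

D = (44/17, 147/17)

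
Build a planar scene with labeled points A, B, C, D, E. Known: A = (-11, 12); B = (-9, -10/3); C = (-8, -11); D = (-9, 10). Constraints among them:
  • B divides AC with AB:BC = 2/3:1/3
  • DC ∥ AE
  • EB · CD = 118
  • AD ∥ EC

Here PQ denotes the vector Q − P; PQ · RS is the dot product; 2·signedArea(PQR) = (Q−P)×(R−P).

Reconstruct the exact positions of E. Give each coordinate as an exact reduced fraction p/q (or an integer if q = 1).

E = (-10, -9)

1. E_x = -10  [AD ∥ EC ∩ DC ∥ AE]
2. E_y = -9  [AD ∥ EC ∩ DC ∥ AE]
   → E = (-10, -9)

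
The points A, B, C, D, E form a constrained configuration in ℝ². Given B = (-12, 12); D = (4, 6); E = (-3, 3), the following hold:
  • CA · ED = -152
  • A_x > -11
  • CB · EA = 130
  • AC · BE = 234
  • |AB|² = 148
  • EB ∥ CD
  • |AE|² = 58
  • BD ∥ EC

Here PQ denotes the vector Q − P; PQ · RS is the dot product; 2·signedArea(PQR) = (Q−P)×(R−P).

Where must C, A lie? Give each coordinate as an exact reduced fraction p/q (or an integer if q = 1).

1. C_x = 13  [EB ∥ CD ∩ BD ∥ EC]
2. C_y = -3  [EB ∥ CD ∩ BD ∥ EC]
   → C = (13, -3)
3. A_x = -10  [AC · BE = 234 ∩ CB · EA = 130]
4. A_y = 0  [AC · BE = 234 ∩ CB · EA = 130]
   → A = (-10, 0)

A = (-10, 0)
C = (13, -3)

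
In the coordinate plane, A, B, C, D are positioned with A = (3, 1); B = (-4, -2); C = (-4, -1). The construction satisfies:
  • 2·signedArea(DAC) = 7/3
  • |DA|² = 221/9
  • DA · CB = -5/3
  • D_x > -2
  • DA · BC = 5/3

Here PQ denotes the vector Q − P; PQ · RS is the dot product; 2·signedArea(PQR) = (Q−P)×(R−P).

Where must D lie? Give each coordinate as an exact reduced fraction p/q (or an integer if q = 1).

1. D_x = -5/3  [DA · BC = 5/3 ∩ 2·signedArea(DAC) = 7/3]
2. D_y = -2/3  [DA · BC = 5/3 ∩ 2·signedArea(DAC) = 7/3]
   → D = (-5/3, -2/3)

D = (-5/3, -2/3)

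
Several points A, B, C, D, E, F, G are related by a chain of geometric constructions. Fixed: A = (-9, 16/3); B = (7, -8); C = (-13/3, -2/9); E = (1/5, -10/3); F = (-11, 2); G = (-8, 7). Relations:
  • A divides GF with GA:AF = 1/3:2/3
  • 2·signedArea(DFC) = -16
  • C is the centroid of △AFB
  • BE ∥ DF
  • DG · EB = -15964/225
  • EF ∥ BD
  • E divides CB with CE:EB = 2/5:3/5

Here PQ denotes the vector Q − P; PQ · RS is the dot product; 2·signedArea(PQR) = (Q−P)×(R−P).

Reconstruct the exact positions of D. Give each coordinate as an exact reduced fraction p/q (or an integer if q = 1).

1. D_x = -21/5  [BE ∥ DF ∩ EF ∥ BD]
2. D_y = -8/3  [BE ∥ DF ∩ EF ∥ BD]
   → D = (-21/5, -8/3)

D = (-21/5, -8/3)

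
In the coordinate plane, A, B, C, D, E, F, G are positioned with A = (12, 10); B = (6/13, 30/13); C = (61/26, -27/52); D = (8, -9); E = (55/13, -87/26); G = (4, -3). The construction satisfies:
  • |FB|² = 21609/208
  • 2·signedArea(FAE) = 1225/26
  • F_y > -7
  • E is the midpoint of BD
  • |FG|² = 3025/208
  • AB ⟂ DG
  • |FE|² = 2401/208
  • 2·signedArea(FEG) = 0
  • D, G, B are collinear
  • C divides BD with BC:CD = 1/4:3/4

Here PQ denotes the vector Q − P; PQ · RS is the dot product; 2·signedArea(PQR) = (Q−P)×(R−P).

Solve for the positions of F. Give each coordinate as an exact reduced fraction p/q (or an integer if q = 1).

F = (159/26, -321/52)

1. F_x = 159/26  [2·signedArea(FEG) = 0 ∩ 2·signedArea(FAE) = 1225/26]
2. F_y = -321/52  [2·signedArea(FEG) = 0 ∩ 2·signedArea(FAE) = 1225/26]
   → F = (159/26, -321/52)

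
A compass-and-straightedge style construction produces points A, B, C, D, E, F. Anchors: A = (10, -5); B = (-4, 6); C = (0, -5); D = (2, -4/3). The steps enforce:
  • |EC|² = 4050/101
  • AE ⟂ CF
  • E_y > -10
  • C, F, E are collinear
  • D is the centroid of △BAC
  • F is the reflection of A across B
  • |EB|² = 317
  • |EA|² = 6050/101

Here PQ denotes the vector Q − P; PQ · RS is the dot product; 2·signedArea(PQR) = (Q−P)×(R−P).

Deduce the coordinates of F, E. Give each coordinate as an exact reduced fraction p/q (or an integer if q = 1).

1. F_x = -18  [F is the reflection of A across B]
2. F_y = 17  [F is the reflection of A across B]
   → F = (-18, 17)
3. E_x = 405/101  [C, F, E are collinear ∩ AE ⟂ CF]
4. E_y = -1000/101  [C, F, E are collinear ∩ AE ⟂ CF]
   → E = (405/101, -1000/101)

E = (405/101, -1000/101)
F = (-18, 17)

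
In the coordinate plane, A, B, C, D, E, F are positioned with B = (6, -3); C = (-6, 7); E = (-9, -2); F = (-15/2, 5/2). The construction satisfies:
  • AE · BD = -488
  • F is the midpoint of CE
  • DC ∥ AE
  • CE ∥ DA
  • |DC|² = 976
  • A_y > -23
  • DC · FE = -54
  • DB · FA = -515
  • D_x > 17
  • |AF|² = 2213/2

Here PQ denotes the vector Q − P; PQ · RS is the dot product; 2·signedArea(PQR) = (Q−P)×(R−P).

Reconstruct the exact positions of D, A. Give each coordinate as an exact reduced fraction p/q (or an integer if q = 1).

1. D_x = 18  [line 3/2·x + 9/2·y + 63/2 = 0 ∩ |DC|² = 976]
2. D_y = -13  [line 3/2·x + 9/2·y + 63/2 = 0 ∩ |DC|² = 976]
   → D = (18, -13)
3. A_x = 15  [DC ∥ AE ∩ CE ∥ DA]
4. A_y = -22  [DC ∥ AE ∩ CE ∥ DA]
   → A = (15, -22)

A = (15, -22)
D = (18, -13)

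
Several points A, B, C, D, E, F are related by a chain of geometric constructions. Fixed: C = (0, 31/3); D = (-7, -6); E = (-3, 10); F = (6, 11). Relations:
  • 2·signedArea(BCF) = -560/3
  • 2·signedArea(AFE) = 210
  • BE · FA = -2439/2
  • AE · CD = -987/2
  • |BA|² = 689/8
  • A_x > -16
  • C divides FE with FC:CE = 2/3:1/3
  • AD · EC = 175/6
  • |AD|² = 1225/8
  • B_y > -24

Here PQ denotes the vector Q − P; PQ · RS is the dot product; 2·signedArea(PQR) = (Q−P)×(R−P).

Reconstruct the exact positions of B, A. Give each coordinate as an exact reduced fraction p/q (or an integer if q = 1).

1. A_x = -63/4  [2·signedArea(AFE) = 210 ∩ AE · CD = -987/2]
2. A_y = -59/4  [2·signedArea(AFE) = 210 ∩ AE · CD = -987/2]
   → A = (-63/4, -59/4)
3. B_x = -20  [BE · FA = -2439/2 ∩ 2·signedArea(BCF) = -560/3]
4. B_y = -23  [BE · FA = -2439/2 ∩ 2·signedArea(BCF) = -560/3]
   → B = (-20, -23)

A = (-63/4, -59/4)
B = (-20, -23)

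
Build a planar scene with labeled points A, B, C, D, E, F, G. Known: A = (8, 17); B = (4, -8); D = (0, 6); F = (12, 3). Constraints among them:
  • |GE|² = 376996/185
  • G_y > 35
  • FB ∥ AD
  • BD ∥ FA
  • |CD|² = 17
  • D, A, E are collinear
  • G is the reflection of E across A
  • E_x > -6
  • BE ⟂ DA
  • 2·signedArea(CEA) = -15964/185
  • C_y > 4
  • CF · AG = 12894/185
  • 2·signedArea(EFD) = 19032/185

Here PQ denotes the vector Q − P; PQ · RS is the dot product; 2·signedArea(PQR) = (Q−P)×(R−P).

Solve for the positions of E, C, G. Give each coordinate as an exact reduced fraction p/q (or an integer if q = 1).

C = (4, 5)
E = (-976/185, -232/185)
G = (3936/185, 6522/185)

1. E_x = -976/185  [D, A, E are collinear ∩ BE ⟂ DA]
2. E_y = -232/185  [D, A, E are collinear ∩ BE ⟂ DA]
   → E = (-976/185, -232/185)
3. C_x = 4  [line -3377/185·x + 2456/185·y + 1228/185 = 0 ∩ |CD|² = 17]
4. C_y = 5  [line -3377/185·x + 2456/185·y + 1228/185 = 0 ∩ |CD|² = 17]
   → C = (4, 5)
5. G_x = 3936/185  [CF · AG = 12894/185 ∩ G is the reflection of E across A]
6. G_y = 6522/185  [CF · AG = 12894/185 ∩ G is the reflection of E across A]
   → G = (3936/185, 6522/185)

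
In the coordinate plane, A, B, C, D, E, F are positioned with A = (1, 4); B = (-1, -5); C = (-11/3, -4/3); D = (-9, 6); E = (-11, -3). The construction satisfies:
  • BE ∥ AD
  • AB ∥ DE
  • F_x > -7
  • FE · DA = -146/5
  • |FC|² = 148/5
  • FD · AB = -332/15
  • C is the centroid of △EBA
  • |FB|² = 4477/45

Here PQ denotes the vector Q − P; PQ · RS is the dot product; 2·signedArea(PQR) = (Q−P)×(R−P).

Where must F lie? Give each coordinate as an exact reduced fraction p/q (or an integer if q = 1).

1. F_x = -103/15  [FE · DA = -146/5 ∩ FD · AB = -332/15]
2. F_y = 46/15  [FE · DA = -146/5 ∩ FD · AB = -332/15]
   → F = (-103/15, 46/15)

F = (-103/15, 46/15)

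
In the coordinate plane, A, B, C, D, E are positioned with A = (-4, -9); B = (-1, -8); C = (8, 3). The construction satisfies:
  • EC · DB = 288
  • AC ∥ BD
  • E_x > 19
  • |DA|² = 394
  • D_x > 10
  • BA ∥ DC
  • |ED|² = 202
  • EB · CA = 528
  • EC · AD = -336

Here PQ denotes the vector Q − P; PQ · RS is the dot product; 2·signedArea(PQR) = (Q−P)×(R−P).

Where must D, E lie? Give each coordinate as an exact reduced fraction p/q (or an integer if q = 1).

D = (11, 4)
E = (20, 15)

1. D_x = 11  [BA ∥ DC ∩ AC ∥ BD]
2. D_y = 4  [BA ∥ DC ∩ AC ∥ BD]
   → D = (11, 4)
3. E_x = 20  [EC · AD = -336 ∩ EB · CA = 528]
4. E_y = 15  [EC · AD = -336 ∩ EB · CA = 528]
   → E = (20, 15)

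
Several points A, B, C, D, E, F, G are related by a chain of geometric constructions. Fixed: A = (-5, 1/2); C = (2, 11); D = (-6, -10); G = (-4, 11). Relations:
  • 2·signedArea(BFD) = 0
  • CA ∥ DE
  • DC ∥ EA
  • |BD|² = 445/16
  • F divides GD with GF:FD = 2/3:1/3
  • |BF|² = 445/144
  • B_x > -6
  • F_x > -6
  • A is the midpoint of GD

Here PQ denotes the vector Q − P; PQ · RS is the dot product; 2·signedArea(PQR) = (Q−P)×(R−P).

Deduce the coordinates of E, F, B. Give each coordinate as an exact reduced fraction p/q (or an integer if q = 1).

B = (-11/2, -19/4)
E = (-13, -41/2)
F = (-16/3, -3)

1. E_x = -13  [DC ∥ EA ∩ CA ∥ DE]
2. E_y = -41/2  [DC ∥ EA ∩ CA ∥ DE]
   → E = (-13, -41/2)
3. F_x = -16/3  [F divides GD with GF:FD = 2/3:1/3]
4. F_y = -3  [F divides GD with GF:FD = 2/3:1/3]
   → F = (-16/3, -3)
5. B_x = -11/2  [line 7·x + -2/3·y + 106/3 = 0 ∩ |BD|² = 445/16]
6. B_y = -19/4  [line 7·x + -2/3·y + 106/3 = 0 ∩ |BD|² = 445/16]
   → B = (-11/2, -19/4)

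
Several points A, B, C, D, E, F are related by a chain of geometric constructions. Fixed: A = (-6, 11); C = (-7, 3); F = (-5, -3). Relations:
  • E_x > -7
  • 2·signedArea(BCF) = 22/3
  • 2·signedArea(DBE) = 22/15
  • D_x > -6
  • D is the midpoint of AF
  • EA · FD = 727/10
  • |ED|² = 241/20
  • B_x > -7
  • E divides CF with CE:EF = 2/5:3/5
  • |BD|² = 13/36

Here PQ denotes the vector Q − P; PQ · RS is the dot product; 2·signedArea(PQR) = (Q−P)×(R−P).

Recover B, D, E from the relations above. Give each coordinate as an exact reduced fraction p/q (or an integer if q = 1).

B = (-6, 11/3)
D = (-11/2, 4)
E = (-31/5, 3/5)

1. D_x = -11/2  [D is the midpoint of AF]
2. D_y = 4  [D is the midpoint of AF]
   → D = (-11/2, 4)
3. E_x = -31/5  [E divides CF with CE:EF = 2/5:3/5]
4. E_y = 3/5  [E divides CF with CE:EF = 2/5:3/5]
   → E = (-31/5, 3/5)
5. B_x = -6  [2·signedArea(BCF) = 22/3 ∩ 2·signedArea(DBE) = 22/15]
6. B_y = 11/3  [2·signedArea(BCF) = 22/3 ∩ 2·signedArea(DBE) = 22/15]
   → B = (-6, 11/3)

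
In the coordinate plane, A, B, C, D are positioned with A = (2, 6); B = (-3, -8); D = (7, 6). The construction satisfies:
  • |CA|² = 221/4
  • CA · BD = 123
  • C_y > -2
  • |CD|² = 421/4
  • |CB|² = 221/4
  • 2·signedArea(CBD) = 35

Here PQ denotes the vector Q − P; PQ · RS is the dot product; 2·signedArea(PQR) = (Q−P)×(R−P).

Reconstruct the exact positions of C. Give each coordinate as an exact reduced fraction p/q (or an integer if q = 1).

1. C_x = -1/2  [2·signedArea(CBD) = 35 ∩ CA · BD = 123]
2. C_y = -1  [2·signedArea(CBD) = 35 ∩ CA · BD = 123]
   → C = (-1/2, -1)

C = (-1/2, -1)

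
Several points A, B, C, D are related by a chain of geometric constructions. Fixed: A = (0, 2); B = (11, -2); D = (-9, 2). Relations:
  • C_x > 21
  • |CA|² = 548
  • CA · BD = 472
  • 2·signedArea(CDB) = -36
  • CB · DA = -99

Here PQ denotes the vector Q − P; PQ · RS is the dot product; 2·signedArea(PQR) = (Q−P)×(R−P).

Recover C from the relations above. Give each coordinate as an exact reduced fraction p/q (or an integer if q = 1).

1. C_x = 22  [2·signedArea(CDB) = -36 ∩ CB · DA = -99]
2. C_y = -6  [2·signedArea(CDB) = -36 ∩ CB · DA = -99]
   → C = (22, -6)

C = (22, -6)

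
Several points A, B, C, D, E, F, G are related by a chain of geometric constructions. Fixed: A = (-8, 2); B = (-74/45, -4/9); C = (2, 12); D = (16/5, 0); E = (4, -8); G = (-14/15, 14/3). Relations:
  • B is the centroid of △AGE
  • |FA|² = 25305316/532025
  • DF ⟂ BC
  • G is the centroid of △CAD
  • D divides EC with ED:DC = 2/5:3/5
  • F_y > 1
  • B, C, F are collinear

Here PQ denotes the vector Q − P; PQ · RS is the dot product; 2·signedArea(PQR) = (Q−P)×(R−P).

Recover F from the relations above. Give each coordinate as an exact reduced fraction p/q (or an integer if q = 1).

1. F_x = -121504/106405  [B, C, F are collinear ∩ DF ⟂ BC]
2. F_y = 27060/21281  [B, C, F are collinear ∩ DF ⟂ BC]
   → F = (-121504/106405, 27060/21281)

F = (-121504/106405, 27060/21281)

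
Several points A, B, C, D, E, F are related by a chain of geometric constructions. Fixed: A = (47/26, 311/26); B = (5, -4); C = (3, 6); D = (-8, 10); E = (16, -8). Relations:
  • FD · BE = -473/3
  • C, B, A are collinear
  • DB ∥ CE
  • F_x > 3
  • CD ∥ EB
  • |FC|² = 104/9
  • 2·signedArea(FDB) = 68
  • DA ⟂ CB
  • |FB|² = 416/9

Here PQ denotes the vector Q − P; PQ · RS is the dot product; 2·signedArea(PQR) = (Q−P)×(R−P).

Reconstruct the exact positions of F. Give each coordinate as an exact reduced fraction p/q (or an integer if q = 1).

F = (11/3, 8/3)

1. F_x = 11/3  [2·signedArea(FDB) = 68 ∩ FD · BE = -473/3]
2. F_y = 8/3  [2·signedArea(FDB) = 68 ∩ FD · BE = -473/3]
   → F = (11/3, 8/3)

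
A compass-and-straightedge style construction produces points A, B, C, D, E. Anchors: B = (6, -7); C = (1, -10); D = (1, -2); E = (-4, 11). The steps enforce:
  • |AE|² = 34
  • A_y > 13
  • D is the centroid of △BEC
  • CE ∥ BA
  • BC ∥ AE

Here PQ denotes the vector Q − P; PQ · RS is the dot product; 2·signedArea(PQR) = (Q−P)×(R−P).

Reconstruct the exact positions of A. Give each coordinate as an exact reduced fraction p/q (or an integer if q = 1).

1. A_x = 1  [BC ∥ AE ∩ CE ∥ BA]
2. A_y = 14  [BC ∥ AE ∩ CE ∥ BA]
   → A = (1, 14)

A = (1, 14)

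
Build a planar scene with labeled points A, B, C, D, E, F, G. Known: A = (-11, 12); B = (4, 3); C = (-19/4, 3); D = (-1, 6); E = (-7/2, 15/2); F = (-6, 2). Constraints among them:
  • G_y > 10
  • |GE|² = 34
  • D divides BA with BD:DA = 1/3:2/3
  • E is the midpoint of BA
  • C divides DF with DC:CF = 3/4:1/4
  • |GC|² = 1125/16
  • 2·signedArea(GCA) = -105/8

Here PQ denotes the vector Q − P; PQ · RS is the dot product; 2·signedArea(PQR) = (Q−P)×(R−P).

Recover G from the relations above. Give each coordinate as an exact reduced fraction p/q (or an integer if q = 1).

1. G_x = -17/2  [line -9·x + -25/4·y + -87/8 = 0 ∩ |GE|² = 34]
2. G_y = 21/2  [line -9·x + -25/4·y + -87/8 = 0 ∩ |GE|² = 34]
   → G = (-17/2, 21/2)

G = (-17/2, 21/2)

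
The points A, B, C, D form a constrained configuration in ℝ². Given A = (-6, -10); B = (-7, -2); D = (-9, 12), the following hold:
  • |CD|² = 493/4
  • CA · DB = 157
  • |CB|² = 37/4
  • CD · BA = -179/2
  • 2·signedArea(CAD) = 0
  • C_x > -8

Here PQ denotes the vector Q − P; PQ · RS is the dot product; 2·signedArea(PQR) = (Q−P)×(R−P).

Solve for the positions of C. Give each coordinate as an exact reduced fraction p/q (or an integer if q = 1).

C = (-15/2, 1)

1. C_x = -15/2  [2·signedArea(CAD) = 0 ∩ CA · DB = 157]
2. C_y = 1  [2·signedArea(CAD) = 0 ∩ CA · DB = 157]
   → C = (-15/2, 1)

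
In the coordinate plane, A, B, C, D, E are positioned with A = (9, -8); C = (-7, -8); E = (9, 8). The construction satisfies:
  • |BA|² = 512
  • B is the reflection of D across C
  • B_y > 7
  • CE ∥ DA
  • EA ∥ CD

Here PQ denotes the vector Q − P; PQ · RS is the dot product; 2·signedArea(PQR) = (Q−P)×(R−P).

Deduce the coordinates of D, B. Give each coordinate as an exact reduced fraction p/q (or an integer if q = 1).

B = (-7, 8)
D = (-7, -24)

1. D_x = -7  [CE ∥ DA ∩ EA ∥ CD]
2. D_y = -24  [CE ∥ DA ∩ EA ∥ CD]
   → D = (-7, -24)
3. B_x = -7  [B is the reflection of D across C]
4. B_y = 8  [B is the reflection of D across C]
   → B = (-7, 8)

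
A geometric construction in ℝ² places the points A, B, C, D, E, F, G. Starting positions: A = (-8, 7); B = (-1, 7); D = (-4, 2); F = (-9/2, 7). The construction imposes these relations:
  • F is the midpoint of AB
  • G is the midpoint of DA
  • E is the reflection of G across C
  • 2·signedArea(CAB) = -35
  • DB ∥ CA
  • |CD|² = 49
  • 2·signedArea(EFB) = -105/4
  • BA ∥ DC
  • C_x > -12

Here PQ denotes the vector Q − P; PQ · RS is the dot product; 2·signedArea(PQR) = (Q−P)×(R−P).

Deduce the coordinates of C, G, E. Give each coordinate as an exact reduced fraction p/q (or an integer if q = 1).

C = (-11, 2)
E = (-16, -1/2)
G = (-6, 9/2)

1. C_x = -11  [DB ∥ CA ∩ BA ∥ DC]
2. C_y = 2  [DB ∥ CA ∩ BA ∥ DC]
   → C = (-11, 2)
3. G_x = -6  [G is the midpoint of DA]
4. G_y = 9/2  [G is the midpoint of DA]
   → G = (-6, 9/2)
5. E_x = -16  [E is the reflection of G across C]
6. E_y = -1/2  [E is the reflection of G across C]
   → E = (-16, -1/2)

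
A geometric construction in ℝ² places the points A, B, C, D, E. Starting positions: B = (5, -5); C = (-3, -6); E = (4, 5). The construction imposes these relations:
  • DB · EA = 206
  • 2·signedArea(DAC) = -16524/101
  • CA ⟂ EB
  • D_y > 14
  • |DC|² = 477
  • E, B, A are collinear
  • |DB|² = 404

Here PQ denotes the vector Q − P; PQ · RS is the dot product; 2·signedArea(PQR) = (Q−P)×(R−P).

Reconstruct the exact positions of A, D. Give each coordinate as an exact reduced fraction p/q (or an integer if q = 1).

1. A_x = 507/101  [E, B, A are collinear ∩ CA ⟂ EB]
2. A_y = -525/101  [E, B, A are collinear ∩ CA ⟂ EB]
   → A = (507/101, -525/101)
3. D_x = 3  [line 81/101·x + -810/101·y + 11907/101 = 0 ∩ |DC|² = 477]
4. D_y = 15  [line 81/101·x + -810/101·y + 11907/101 = 0 ∩ |DC|² = 477]
   → D = (3, 15)

A = (507/101, -525/101)
D = (3, 15)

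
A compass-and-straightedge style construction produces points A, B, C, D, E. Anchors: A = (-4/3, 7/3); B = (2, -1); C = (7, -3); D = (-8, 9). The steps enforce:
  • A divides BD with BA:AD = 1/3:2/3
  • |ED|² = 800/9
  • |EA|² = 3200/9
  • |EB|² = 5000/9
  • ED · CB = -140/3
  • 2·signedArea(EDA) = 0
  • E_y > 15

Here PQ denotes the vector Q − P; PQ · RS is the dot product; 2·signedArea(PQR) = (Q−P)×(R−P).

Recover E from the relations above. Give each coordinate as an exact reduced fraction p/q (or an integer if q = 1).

E = (-44/3, 47/3)

1. E_x = -44/3  [2·signedArea(EDA) = 0 ∩ ED · CB = -140/3]
2. E_y = 47/3  [2·signedArea(EDA) = 0 ∩ ED · CB = -140/3]
   → E = (-44/3, 47/3)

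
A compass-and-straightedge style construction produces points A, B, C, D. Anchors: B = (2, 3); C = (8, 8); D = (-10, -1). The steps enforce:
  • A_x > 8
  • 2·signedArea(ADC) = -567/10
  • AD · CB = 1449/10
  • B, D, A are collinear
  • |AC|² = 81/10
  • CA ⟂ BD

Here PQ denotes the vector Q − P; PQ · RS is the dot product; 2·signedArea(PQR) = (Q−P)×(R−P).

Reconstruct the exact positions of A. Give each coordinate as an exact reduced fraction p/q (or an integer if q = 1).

1. A_x = 89/10  [B, D, A are collinear ∩ CA ⟂ BD]
2. A_y = 53/10  [B, D, A are collinear ∩ CA ⟂ BD]
   → A = (89/10, 53/10)

A = (89/10, 53/10)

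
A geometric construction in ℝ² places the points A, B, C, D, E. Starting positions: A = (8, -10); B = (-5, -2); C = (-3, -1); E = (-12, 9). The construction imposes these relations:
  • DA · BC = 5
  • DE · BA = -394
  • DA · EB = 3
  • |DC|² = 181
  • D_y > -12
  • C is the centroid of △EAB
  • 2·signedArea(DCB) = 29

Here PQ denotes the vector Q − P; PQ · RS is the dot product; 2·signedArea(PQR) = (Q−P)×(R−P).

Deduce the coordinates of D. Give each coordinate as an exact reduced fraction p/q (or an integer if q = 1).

D = (6, -11)

1. D_x = 6  [DA · BC = 5 ∩ DE · BA = -394]
2. D_y = -11  [DA · BC = 5 ∩ DE · BA = -394]
   → D = (6, -11)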